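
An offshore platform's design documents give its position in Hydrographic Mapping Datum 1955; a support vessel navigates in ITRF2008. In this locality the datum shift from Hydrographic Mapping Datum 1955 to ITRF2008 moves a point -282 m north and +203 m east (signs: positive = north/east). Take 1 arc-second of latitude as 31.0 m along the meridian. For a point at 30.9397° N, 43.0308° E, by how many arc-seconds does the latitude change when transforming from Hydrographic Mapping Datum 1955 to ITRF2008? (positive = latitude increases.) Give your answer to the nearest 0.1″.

Δφ = -9.1″

1″ of latitude = 31.00 m, so Δφ = -282.0 / 31.00 = -9.097″.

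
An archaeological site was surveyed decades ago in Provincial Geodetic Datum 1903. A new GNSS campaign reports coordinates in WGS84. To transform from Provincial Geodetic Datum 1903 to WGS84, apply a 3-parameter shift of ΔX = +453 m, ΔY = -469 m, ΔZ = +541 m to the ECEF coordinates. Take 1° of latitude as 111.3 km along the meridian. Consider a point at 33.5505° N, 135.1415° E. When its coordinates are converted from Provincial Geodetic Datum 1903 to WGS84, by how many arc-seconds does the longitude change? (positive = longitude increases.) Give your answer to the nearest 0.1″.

sin φ = 0.552672, cos φ = 0.833399, sin λ = 0.705358, cos λ = -0.708851.
East component: ΔE = −sin λ·ΔX + cos λ·ΔY = −(0.705358)(453) + (-0.708851)(-469) = 12.92 m.
1° of latitude spans 111300 m; at latitude φ, 1° of longitude spans that × cos φ = 92757.3 m, so Δλ = 12.92 / 92757.3 × 3600 = 0.502″.

Δλ = 0.5″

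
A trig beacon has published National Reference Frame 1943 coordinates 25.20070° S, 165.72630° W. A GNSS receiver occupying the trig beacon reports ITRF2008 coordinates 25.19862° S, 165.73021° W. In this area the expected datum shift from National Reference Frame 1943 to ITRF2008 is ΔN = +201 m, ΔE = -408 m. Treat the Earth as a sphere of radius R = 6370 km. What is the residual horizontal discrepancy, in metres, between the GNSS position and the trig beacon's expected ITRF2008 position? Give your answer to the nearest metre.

34 m

Observed coordinate differences: Δφ = +0.00208°, Δλ = -0.00391°.
Converting to metres (1° lat = 111177 m, cos φ = 0.904822): observed ΔN = 231.2 m, observed ΔE = -393.3 m.
Subtracting the expected shift leaves a residual of 231.2 − (201) = 30.2 m north and -393.3 − (-408) = 14.7 m east.
Residual distance = √(30.2² + 14.7²) = 33.6 m.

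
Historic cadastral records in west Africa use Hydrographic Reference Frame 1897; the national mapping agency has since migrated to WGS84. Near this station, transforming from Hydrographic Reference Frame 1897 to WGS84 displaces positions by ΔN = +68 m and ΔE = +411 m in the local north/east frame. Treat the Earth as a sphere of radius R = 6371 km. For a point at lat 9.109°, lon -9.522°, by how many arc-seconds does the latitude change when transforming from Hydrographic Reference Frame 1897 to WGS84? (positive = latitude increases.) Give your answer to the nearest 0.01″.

On a sphere of radius R, 1 rad of latitude = R, so Δφ = ΔN / R = 68.0 / 6371000 = 1.0673e-05 rad = 2.202″.

Δφ = 2.20″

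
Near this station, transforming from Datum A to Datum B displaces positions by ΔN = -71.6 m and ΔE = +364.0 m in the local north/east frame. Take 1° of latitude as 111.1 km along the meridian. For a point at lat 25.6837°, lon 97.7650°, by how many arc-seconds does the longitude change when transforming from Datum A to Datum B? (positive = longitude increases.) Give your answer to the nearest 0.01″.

Δλ = 13.09″

At latitude 25.6837°, cos φ = 0.901200.
1° of longitude at this latitude = 111.1 × cos φ = 100.12 km, so Δλ = 364.0 / 100123.4 = 0.0036355° = 13.088″.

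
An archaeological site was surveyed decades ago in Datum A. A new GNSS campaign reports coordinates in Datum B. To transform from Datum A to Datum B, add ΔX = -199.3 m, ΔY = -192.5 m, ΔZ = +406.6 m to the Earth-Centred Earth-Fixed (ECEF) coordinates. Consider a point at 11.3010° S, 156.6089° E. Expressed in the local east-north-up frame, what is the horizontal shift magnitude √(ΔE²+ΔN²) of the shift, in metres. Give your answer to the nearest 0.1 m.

491.4 m

The local east axis at (φ, λ) is (−sin λ, cos λ, 0), so ΔE = −sin(156.6089°)·(-199.3) + cos(156.6089°)·(-192.5) = 255.80 m.
The local north axis is (−sin φ cos λ, −sin φ sin λ, cos φ), giving ΔN = 35.846 − 14.976 + 398.717 = 419.59 m.
Horizontal magnitude = √(ΔE² + ΔN²) = √(255.80² + 419.59²) = 491.41 m.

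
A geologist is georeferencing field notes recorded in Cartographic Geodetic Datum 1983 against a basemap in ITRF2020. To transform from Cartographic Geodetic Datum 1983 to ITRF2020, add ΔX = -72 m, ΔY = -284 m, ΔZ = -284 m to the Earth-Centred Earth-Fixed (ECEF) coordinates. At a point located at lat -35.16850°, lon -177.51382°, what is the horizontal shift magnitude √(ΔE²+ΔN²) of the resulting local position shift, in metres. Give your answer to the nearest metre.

335 m

The local east axis at (φ, λ) is (−sin λ, cos λ, 0), so ΔE = −sin(-177.51382°)·(-72) + cos(-177.51382°)·(-284) = 280.61 m.
The local north axis is (−sin φ cos λ, −sin φ sin λ, cos φ), giving ΔN = 41.432 + 7.096 − 232.159 = -183.63 m.
Horizontal magnitude = √(ΔE² + ΔN²) = √(280.61² + (-183.63)²) = 335.35 m.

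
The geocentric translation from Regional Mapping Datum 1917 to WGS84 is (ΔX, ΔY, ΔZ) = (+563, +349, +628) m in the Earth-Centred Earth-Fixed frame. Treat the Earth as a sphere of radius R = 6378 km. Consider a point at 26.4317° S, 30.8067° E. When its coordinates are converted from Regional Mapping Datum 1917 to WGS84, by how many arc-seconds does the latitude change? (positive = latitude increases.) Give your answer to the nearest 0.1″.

sin φ = -0.445131, cos φ = 0.895466, sin λ = 0.512143, cos λ = 0.858900.
North component: ΔN = −sin φ cos λ·ΔX − sin φ sin λ·ΔY + cos φ·ΔZ = −(-0.445131)(0.858900)(563) − (-0.445131)(0.512143)(349) + (0.895466)(628) = 857.16 m.
1° of latitude spans πR/180 = 111317 m, so Δφ = 857.16 / 111317 × 3600 = 27.721″.

Δφ = 27.7″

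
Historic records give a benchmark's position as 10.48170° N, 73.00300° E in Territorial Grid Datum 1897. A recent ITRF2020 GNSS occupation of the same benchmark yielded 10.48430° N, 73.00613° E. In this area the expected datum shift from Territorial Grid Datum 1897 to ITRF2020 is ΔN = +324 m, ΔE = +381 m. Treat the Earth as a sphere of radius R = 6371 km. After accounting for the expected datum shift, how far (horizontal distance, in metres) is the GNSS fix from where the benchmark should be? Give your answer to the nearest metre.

52 m

Observed coordinate differences: Δφ = +0.00260°, Δλ = +0.00313°.
Converting to metres (1° lat = 111195 m, cos φ = 0.983313): observed ΔN = 289.1 m, observed ΔE = 342.2 m.
Subtracting the expected shift leaves a residual of 289.1 − (324) = -34.9 m north and 342.2 − (381) = -38.8 m east.
Residual distance = √((-34.9)² + (-38.8)²) = 52.2 m.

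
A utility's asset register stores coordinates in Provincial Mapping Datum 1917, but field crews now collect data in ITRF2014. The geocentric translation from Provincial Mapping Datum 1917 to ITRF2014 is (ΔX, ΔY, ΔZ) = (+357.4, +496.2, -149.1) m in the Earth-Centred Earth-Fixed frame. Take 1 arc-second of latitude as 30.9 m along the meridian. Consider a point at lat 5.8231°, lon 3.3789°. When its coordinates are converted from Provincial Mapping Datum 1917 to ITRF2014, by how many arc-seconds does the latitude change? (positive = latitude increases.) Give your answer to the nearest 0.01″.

sin φ = 0.101457, cos φ = 0.994840, sin λ = 0.058939, cos λ = 0.998262.
North component: ΔN = −sin φ cos λ·ΔX − sin φ sin λ·ΔY + cos φ·ΔZ = −(0.101457)(0.998262)(357.4) − (0.101457)(0.058939)(496.2) + (0.994840)(-149.1) = -187.50 m.
1° of latitude spans 3600 × 30.90 = 111240 m, so Δφ = -187.50 / 111240 × 3600 = -6.068″.

Δφ = -6.07″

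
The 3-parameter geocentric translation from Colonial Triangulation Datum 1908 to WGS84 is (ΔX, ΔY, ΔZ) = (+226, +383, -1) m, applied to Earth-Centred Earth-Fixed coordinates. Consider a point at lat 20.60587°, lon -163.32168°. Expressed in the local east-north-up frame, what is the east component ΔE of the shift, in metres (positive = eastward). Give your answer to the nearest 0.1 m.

At φ = 20.60587°, λ = -163.32168°: sin φ = 0.351938, cos φ = 0.936023, sin λ = -0.286998, cos λ = -0.957931.
ΔE = −sin λ·ΔX + cos λ·ΔY = −(-0.286998)·(226) + (-0.957931)·(383) = -302.03 m.

ΔE = -302.0 m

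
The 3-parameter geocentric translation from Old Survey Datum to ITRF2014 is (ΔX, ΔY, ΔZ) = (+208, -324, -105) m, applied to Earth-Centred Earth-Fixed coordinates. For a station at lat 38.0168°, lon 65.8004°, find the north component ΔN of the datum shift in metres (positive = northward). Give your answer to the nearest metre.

ΔN = 47 m

At φ = 38.0168°, λ = 65.8004°: sin φ = 0.615893, cos φ = 0.787830, sin λ = 0.912123, cos λ = 0.409917.
ΔN = −sin φ cos λ·ΔX − sin φ sin λ·ΔY + cos φ·ΔZ = −(0.615893)(0.409917)(208) − (0.615893)(0.912123)(-324) + (0.787830)(-105) = 46.78 m.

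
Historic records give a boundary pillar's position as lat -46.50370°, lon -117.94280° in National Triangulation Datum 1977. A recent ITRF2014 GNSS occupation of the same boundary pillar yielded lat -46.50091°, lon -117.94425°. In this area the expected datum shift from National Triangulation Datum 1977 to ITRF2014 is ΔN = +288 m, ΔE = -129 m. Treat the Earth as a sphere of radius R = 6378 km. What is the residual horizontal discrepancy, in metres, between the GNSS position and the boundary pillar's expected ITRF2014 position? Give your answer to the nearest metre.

Observed coordinate differences: Δφ = +0.00279°, Δλ = -0.00145°.
Converting to metres (1° lat = 111317 m, cos φ = 0.688308): observed ΔN = 310.6 m, observed ΔE = -111.1 m.
Subtracting the expected shift leaves a residual of 310.6 − (288) = 22.6 m north and -111.1 − (-129) = 17.9 m east.
Residual distance = √(22.6² + 17.9²) = 28.8 m.

29 m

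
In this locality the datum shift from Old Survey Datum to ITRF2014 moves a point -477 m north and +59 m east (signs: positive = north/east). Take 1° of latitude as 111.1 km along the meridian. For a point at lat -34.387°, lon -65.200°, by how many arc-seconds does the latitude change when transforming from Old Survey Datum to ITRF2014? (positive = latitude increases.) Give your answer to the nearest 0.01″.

1° of latitude = 111.1 km, so Δφ = -477.0 / 111100 = -0.0042934° = -15.456″.

Δφ = -15.46″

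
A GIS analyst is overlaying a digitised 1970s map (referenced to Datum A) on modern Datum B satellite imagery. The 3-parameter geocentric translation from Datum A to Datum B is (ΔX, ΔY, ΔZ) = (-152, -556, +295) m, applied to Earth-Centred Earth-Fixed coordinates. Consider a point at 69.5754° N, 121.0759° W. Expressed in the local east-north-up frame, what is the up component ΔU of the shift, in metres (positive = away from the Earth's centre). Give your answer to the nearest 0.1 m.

ΔU = 470.0 m

At φ = 69.5754°, λ = -121.0759°: sin φ = 0.937132, cos φ = 0.348974, sin λ = -0.856484, cos λ = -0.516173.
ΔU = cos φ cos λ·ΔX + cos φ sin λ·ΔY + sin φ·ΔZ = (0.348974)(-0.516173)(-152) + (0.348974)(-0.856484)(-556) + (0.937132)(295) = 470.02 m.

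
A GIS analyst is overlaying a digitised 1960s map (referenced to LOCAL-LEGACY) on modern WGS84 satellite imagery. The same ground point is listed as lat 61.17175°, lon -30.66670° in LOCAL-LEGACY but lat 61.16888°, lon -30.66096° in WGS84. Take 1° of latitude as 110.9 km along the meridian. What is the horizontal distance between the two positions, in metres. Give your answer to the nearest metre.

Δφ = 61.16888° − 61.17175° = -0.00287°; Δλ = -30.66096° − -30.66670° = +0.00574°.
ΔN = Δφ × 110900 = -318.3 m; ΔE = Δλ × 110900 × cos(61.17175°) = +0.00574 × 110900 × 0.482186 = 306.9 m.
Distance = √(ΔE² + ΔN²) = √(306.9² + (-318.3)²) = 442.2 m.

442 m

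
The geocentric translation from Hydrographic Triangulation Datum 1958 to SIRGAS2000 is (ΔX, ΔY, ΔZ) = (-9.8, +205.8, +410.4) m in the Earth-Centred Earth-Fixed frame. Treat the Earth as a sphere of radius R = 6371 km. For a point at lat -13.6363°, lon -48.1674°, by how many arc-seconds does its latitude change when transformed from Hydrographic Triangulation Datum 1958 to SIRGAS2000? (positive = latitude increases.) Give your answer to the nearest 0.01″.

sin φ = -0.235758, cos φ = 0.971812, sin λ = -0.745097, cos λ = 0.666957.
North component: ΔN = −sin φ cos λ·ΔX − sin φ sin λ·ΔY + cos φ·ΔZ = −(-0.235758)(0.666957)(-9.8) − (-0.235758)(-0.745097)(205.8) + (0.971812)(410.4) = 361.14 m.
1° of latitude spans πR/180 = 111195 m, so Δφ = 361.14 / 111195 × 3600 = 11.692″.

Δφ = 11.69″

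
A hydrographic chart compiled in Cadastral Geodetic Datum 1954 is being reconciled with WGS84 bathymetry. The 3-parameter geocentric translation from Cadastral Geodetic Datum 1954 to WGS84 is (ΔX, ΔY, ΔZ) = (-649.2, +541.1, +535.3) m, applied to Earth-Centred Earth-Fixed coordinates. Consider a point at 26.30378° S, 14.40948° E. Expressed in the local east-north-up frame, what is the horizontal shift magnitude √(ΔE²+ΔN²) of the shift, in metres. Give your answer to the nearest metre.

734 m

At φ = -26.30378°, λ = 14.40948°: sin φ = -0.443130, cos φ = 0.896457, sin λ = 0.248850, cos λ = 0.968542.
ΔE = −sin λ·ΔX + cos λ·ΔY = −(0.248850)·(-649.2) + (0.968542)·(541.1) = 685.63 m.
ΔN = −sin φ cos λ·ΔX − sin φ sin λ·ΔY + cos φ·ΔZ = −(-0.443130)(0.968542)(-649.2) − (-0.443130)(0.248850)(541.1) + (0.896457)(535.3) = 260.91 m.
Horizontal magnitude = √(ΔE² + ΔN²) = √(685.63² + 260.91²) = 733.60 m.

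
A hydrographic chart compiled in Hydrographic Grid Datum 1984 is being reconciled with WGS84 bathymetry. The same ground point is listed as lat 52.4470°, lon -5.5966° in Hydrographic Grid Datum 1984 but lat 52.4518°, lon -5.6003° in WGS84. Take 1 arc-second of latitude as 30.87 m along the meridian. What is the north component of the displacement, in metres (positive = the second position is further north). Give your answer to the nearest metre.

ΔN = 533 m

Δφ = 52.4518° − 52.4470° = +0.0048°; Δλ = -5.6003° − -5.5966° = -0.0037°.
1° of latitude = 3600 × 30.87 = 111132 m.
ΔN = Δφ × 111132 = 533.4 m; ΔE = Δλ × 111132 × cos(52.4470°) = -0.0037 × 111132 × 0.609495 = -250.6 m.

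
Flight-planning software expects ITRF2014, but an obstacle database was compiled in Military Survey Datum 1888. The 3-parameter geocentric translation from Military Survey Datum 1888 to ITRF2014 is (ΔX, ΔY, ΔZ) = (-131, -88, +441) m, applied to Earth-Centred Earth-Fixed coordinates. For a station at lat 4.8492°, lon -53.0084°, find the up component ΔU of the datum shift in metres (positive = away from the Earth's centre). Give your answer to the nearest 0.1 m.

At φ = 4.8492°, λ = -53.0084°: sin φ = 0.084534, cos φ = 0.996421, sin λ = -0.798724, cos λ = 0.601698.
ΔU = cos φ cos λ·ΔX + cos φ sin λ·ΔY + sin φ·ΔZ = (0.996421)(0.601698)(-131) + (0.996421)(-0.798724)(-88) + (0.084534)(441) = 28.78 m.

ΔU = 28.8 m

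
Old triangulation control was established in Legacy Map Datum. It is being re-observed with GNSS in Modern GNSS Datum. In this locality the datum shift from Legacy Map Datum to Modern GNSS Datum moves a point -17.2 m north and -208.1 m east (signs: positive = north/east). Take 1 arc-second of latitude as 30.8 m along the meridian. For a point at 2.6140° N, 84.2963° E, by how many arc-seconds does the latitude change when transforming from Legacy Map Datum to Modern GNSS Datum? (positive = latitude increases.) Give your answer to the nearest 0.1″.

Δφ = -0.6″

1″ of latitude = 30.80 m, so Δφ = -17.2 / 30.80 = -0.558″.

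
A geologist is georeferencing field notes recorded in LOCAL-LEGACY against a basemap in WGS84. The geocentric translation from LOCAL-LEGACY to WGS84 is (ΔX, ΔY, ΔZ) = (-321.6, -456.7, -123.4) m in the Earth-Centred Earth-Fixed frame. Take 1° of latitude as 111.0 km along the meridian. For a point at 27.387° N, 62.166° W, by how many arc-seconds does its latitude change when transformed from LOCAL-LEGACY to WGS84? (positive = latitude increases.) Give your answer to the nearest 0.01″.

Δφ = -7.34″

sin φ = 0.459998, cos φ = 0.887920, sin λ = -0.884304, cos λ = 0.466911.
North component: ΔN = −sin φ cos λ·ΔX − sin φ sin λ·ΔY + cos φ·ΔZ = −(0.459998)(0.466911)(-321.6) − (0.459998)(-0.884304)(-456.7) + (0.887920)(-123.4) = -226.27 m.
1° of latitude spans 111000 m, so Δφ = -226.27 / 111000 × 3600 = -7.339″.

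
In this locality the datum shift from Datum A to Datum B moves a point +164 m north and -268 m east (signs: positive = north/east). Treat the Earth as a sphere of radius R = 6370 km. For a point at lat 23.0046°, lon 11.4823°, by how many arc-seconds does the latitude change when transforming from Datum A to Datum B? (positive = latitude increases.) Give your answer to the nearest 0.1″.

Δφ = 5.3″

On a sphere of radius R, 1 rad of latitude = R, so Δφ = ΔN / R = 164.0 / 6370000 = 2.5746e-05 rad = 5.310″.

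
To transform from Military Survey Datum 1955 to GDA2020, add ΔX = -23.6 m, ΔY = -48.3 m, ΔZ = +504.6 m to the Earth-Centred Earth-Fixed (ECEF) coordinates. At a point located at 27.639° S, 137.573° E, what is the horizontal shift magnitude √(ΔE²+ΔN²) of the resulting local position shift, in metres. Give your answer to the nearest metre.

At φ = -27.639°, λ = 137.573°: sin φ = -0.463899, cos φ = 0.885888, sin λ = 0.674650, cos λ = -0.738138.
ΔE = −sin λ·ΔX + cos λ·ΔY = −(0.674650)·(-23.6) + (-0.738138)·(-48.3) = 51.57 m.
ΔN = −sin φ cos λ·ΔX − sin φ sin λ·ΔY + cos φ·ΔZ = −(-0.463899)(-0.738138)(-23.6) − (-0.463899)(0.674650)(-48.3) + (0.885888)(504.6) = 439.98 m.
Horizontal magnitude = √(ΔE² + ΔN²) = √(51.57² + 439.98²) = 443.00 m.

443 m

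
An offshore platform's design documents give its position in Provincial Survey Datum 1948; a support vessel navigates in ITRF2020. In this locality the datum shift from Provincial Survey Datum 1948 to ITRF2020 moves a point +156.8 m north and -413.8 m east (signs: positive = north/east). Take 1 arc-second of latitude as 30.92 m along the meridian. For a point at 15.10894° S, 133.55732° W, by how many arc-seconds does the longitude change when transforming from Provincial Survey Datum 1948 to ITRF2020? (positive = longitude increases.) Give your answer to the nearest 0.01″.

At latitude -15.10894°, cos φ = 0.965432.
1″ of longitude at this latitude = 30.92 × cos φ = 29.8512 m, so Δλ = -413.8 / 29.8512 = -13.862″.

Δλ = -13.86″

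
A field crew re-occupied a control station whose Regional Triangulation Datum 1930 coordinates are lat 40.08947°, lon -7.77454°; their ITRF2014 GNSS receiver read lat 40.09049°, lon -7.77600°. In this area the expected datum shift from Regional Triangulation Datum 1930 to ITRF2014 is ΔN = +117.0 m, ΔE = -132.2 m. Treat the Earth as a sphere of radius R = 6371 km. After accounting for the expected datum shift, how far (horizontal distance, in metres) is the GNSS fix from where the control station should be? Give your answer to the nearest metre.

9 m

Observed coordinate differences: Δφ = +0.00102°, Δλ = -0.00146°.
Converting to metres (1° lat = 111195 m, cos φ = 0.765040): observed ΔN = 113.4 m, observed ΔE = -124.2 m.
Subtracting the expected shift leaves a residual of 113.4 − (117.0) = -3.6 m north and -124.2 − (-132.2) = 8.0 m east.
Residual distance = √((-3.6)² + 8.0²) = 8.8 m.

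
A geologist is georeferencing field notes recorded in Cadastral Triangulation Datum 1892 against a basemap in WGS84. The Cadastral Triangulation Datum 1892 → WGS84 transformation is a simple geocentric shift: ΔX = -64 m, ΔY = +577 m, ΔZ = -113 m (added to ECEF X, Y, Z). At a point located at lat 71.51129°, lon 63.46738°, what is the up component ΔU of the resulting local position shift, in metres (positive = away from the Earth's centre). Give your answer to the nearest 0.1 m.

ΔU = 47.5 m

The local up (radial) axis is (cos φ cos λ, cos φ sin λ, sin φ), giving ΔU = -9.066 + 163.706 − 107.168 = 47.47 m.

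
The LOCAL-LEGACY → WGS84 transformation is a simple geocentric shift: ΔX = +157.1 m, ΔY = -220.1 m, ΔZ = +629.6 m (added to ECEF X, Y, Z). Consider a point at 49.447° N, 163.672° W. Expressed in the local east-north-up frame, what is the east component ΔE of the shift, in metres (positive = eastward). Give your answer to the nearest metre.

ΔE = 255 m

The local east axis at (φ, λ) is (−sin λ, cos λ, 0), so ΔE = −sin(-163.672°)·157.1 + cos(-163.672°)·(-220.1) = 255.39 m.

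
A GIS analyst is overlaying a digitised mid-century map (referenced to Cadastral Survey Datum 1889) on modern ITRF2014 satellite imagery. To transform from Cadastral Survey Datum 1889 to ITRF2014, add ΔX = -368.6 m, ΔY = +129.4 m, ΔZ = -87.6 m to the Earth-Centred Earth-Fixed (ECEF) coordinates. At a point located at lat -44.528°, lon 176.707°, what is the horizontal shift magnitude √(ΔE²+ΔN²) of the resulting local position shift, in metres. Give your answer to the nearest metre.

228 m

At φ = -44.528°, λ = 176.707°: sin φ = -0.701258, cos φ = 0.712908, sin λ = 0.057442, cos λ = -0.998349.
ΔE = −sin λ·ΔX + cos λ·ΔY = −(0.057442)·(-368.6) + (-0.998349)·(129.4) = -108.01 m.
ΔN = −sin φ cos λ·ΔX − sin φ sin λ·ΔY + cos φ·ΔZ = −(-0.701258)(-0.998349)(-368.6) − (-0.701258)(0.057442)(129.4) + (0.712908)(-87.6) = 200.82 m.
Horizontal magnitude = √(ΔE² + ΔN²) = √((-108.01)² + 200.82²) = 228.02 m.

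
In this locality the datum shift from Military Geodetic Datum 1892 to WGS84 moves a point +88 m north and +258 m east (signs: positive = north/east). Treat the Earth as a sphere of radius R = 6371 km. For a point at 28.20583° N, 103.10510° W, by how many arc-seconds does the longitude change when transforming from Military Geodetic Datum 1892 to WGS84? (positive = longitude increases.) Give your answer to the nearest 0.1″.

Δλ = 9.5″

At latitude 28.20583°, cos φ = 0.881255.
One radian of longitude at latitude φ spans R cos φ, so Δλ = ΔE / (R cos φ) = 258.0 / (6371000 × 0.881255) = 4.5953e-05 rad = 9.478″.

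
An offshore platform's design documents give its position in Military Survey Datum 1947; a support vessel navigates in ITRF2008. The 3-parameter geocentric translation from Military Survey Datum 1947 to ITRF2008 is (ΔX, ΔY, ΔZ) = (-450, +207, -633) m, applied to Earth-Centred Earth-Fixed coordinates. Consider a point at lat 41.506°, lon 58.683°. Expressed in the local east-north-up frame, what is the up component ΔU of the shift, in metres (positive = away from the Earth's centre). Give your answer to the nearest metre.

At φ = 41.506°, λ = 58.683°: sin φ = 0.662698, cos φ = 0.748886, sin λ = 0.854305, cos λ = 0.519773.
ΔU = cos φ cos λ·ΔX + cos φ sin λ·ΔY + sin φ·ΔZ = (0.748886)(0.519773)(-450) + (0.748886)(0.854305)(207) + (0.662698)(-633) = -462.22 m.

ΔU = -462 m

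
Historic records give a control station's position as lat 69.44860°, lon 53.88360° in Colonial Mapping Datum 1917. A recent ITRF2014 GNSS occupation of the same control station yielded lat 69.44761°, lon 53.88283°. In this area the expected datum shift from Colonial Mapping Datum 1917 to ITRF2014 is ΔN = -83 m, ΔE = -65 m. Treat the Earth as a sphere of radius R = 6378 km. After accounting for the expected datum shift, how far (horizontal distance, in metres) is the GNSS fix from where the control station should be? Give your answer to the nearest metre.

44 m

Observed coordinate differences: Δφ = -0.00099°, Δλ = -0.00077°.
Converting to metres (1° lat = 111317 m, cos φ = 0.351048): observed ΔN = -110.2 m, observed ΔE = -30.1 m.
Subtracting the expected shift leaves a residual of -110.2 − (-83) = -27.2 m north and -30.1 − (-65) = 34.9 m east.
Residual distance = √((-27.2)² + 34.9²) = 44.3 m.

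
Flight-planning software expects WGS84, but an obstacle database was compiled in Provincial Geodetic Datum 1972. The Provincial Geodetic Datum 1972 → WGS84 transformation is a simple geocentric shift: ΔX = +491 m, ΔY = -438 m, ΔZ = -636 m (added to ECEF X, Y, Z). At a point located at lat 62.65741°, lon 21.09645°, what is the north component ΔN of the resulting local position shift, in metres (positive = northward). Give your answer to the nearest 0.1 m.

ΔN = -559.0 m

At φ = 62.65741°, λ = 21.09645°: sin φ = 0.888276, cos φ = 0.459310, sin λ = 0.359939, cos λ = 0.932976.
ΔN = −sin φ cos λ·ΔX − sin φ sin λ·ΔY + cos φ·ΔZ = −(0.888276)(0.932976)(491) − (0.888276)(0.359939)(-438) + (0.459310)(-636) = -558.99 m.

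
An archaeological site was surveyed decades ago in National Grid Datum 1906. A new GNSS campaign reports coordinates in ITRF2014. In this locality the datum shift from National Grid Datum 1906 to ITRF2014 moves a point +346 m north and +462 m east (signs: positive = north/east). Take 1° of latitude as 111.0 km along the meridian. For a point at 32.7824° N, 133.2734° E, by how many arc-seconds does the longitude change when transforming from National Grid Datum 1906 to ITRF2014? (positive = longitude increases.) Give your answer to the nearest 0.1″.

Δλ = 17.8″

At latitude 32.7824°, cos φ = 0.840733.
1° of longitude at this latitude = 111.0 × cos φ = 93.32 km, so Δλ = 462.0 / 93321.4 = 0.0049506° = 17.822″.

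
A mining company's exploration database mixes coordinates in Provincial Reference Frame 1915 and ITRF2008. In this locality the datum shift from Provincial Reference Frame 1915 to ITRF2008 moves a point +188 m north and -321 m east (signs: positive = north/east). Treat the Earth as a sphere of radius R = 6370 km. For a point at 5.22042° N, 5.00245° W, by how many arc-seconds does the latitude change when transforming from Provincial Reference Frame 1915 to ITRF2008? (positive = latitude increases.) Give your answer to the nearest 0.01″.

On a sphere of radius R, 1 rad of latitude = R, so Δφ = ΔN / R = 188.0 / 6370000 = 2.9513e-05 rad = 6.088″.

Δφ = 6.09″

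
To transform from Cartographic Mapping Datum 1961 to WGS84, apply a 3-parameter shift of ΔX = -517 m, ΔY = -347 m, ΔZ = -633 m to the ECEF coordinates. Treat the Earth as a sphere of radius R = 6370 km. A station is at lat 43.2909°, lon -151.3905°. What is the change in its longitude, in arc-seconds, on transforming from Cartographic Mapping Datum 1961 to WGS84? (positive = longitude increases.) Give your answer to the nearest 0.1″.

sin φ = 0.685703, cos φ = 0.727882, sin λ = -0.478837, cos λ = -0.877904.
East component: ΔE = −sin λ·ΔX + cos λ·ΔY = −(-0.478837)(-517) + (-0.877904)(-347) = 57.07 m.
1° of latitude spans πR/180 = 111177 m; at latitude φ, 1° of longitude spans that × cos φ = 80924.0 m, so Δλ = 57.07 / 80924.0 × 3600 = 2.539″.

Δλ = 2.5″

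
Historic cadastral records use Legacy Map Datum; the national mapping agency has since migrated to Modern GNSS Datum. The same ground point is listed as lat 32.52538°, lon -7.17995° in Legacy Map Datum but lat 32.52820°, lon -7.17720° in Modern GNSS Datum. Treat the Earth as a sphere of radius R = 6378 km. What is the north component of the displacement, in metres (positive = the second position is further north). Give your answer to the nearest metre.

ΔN = 314 m

Δφ = 32.52820° − 32.52538° = +0.00282°; Δλ = -7.17720° − -7.17995° = +0.00275°.
1° along a meridian = πR/180 = 111317 m.
ΔN = Δφ × 111317 = 313.9 m; ΔE = Δλ × 111317 × cos(32.52538°) = +0.00275 × 111317 × 0.843153 = 258.1 m.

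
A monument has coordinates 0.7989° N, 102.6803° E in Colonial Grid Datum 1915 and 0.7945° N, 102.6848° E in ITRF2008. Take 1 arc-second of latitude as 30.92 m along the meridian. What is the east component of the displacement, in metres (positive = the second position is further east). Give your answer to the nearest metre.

Δφ = 0.7945° − 0.7989° = -0.0044°; Δλ = 102.6848° − 102.6803° = +0.0045°.
1° of latitude = 3600 × 30.92 = 111312 m.
ΔN = Δφ × 111312 = -489.8 m; ΔE = Δλ × 111312 × cos(0.7989°) = +0.0045 × 111312 × 0.999903 = 500.9 m.

ΔE = 501 m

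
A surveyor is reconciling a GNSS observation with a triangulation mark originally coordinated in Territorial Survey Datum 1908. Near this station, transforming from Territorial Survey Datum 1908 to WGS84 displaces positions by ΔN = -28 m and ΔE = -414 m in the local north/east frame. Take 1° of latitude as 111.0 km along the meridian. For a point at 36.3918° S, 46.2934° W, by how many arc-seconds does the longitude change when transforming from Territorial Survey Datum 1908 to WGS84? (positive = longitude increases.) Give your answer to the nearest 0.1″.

At latitude -36.3918°, cos φ = 0.804979.
1° of longitude at this latitude = 111.0 × cos φ = 89.35 km, so Δλ = -414.0 / 89352.6 = -0.0046333° = -16.680″.

Δλ = -16.7″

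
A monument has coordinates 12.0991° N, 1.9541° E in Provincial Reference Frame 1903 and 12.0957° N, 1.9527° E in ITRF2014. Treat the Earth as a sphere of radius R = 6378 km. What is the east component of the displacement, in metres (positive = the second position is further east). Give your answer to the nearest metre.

ΔE = -152 m

Δφ = 12.0957° − 12.0991° = -0.0034°; Δλ = 1.9527° − 1.9541° = -0.0014°.
1° along a meridian = πR/180 = 111317 m.
ΔN = Δφ × 111317 = -378.5 m; ΔE = Δλ × 111317 × cos(12.0991°) = -0.0014 × 111317 × 0.977787 = -152.4 m.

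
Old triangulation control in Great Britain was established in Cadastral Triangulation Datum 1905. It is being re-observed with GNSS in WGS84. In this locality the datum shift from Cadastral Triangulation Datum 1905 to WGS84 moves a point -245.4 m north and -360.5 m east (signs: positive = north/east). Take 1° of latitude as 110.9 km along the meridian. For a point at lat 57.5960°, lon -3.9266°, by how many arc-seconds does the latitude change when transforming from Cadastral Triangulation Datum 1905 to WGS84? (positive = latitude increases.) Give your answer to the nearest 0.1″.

1° of latitude = 110.9 km, so Δφ = -245.4 / 110900 = -0.0022128° = -7.966″.

Δφ = -8.0″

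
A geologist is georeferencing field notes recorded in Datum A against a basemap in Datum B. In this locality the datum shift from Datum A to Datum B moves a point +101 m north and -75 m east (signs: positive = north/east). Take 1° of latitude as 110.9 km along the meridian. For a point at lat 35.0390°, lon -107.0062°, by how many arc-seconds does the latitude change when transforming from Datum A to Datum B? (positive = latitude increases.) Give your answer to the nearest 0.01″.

1° of latitude = 110.9 km, so Δφ = 101.0 / 110900 = 0.0009107° = 3.279″.

Δφ = 3.28″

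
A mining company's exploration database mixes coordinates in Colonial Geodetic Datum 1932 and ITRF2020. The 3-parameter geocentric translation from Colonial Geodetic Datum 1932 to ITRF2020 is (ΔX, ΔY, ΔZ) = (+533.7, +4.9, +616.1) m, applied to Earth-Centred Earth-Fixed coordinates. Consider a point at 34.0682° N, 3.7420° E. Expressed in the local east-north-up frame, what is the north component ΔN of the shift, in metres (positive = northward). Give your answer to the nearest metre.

ΔN = 212 m

The local north axis is (−sin φ cos λ, −sin φ sin λ, cos φ), giving ΔN = -298.330 − 0.179 + 510.360 = 211.85 m.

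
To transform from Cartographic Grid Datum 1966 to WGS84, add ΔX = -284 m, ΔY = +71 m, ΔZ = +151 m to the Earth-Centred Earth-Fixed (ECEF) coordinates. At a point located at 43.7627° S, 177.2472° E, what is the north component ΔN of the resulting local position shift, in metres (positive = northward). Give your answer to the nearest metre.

The local north axis is (−sin φ cos λ, −sin φ sin λ, cos φ), giving ΔN = 196.208 + 2.359 + 109.054 = 307.62 m.

ΔN = 308 m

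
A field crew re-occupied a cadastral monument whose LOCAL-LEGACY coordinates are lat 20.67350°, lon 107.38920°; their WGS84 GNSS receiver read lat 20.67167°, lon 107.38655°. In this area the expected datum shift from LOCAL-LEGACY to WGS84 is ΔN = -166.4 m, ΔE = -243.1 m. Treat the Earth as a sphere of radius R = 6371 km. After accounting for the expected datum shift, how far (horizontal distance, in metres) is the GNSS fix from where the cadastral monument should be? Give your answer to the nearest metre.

49 m

Observed coordinate differences: Δφ = -0.00183°, Δλ = -0.00265°.
Converting to metres (1° lat = 111195 m, cos φ = 0.935607): observed ΔN = -203.5 m, observed ΔE = -275.7 m.
Subtracting the expected shift leaves a residual of -203.5 − (-166.4) = -37.1 m north and -275.7 − (-243.1) = -32.6 m east.
Residual distance = √((-37.1)² + (-32.6)²) = 49.4 m.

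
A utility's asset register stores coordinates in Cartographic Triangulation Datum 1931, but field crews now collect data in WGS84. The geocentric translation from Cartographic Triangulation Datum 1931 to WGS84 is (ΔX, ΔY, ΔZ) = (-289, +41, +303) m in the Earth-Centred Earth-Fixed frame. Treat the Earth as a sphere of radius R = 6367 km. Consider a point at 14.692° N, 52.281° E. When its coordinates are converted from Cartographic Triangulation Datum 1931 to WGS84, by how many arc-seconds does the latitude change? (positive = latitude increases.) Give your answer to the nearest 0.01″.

sin φ = 0.253623, cos φ = 0.967303, sin λ = 0.791021, cos λ = 0.611789.
North component: ΔN = −sin φ cos λ·ΔX − sin φ sin λ·ΔY + cos φ·ΔZ = −(0.253623)(0.611789)(-289) − (0.253623)(0.791021)(41) + (0.967303)(303) = 329.71 m.
1° of latitude spans πR/180 = 111125 m, so Δφ = 329.71 / 111125 × 3600 = 10.681″.

Δφ = 10.68″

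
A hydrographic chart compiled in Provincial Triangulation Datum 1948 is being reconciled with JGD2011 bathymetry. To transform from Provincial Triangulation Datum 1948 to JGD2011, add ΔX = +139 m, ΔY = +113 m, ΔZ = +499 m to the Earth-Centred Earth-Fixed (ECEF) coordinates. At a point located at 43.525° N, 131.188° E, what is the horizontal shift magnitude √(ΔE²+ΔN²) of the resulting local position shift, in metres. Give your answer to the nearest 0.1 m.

407.7 m

At φ = 43.525°, λ = 131.188°: sin φ = 0.688671, cos φ = 0.725074, sin λ = 0.752553, cos λ = -0.658532.
ΔE = −sin λ·ΔX + cos λ·ΔY = −(0.752553)·(139) + (-0.658532)·(113) = -179.02 m.
ΔN = −sin φ cos λ·ΔX − sin φ sin λ·ΔY + cos φ·ΔZ = −(0.688671)(-0.658532)(139) − (0.688671)(0.752553)(113) + (0.725074)(499) = 366.29 m.
Horizontal magnitude = √(ΔE² + ΔN²) = √((-179.02)² + 366.29²) = 407.69 m.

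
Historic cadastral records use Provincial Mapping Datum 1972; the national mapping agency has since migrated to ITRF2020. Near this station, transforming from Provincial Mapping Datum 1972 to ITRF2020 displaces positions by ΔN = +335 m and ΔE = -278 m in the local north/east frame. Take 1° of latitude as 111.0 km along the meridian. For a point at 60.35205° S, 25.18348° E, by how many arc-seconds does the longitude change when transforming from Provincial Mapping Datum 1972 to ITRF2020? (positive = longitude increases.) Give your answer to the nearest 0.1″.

At latitude -60.35205°, cos φ = 0.494669.
1° of longitude at this latitude = 111.0 × cos φ = 54.91 km, so Δλ = -278.0 / 54908.3 = -0.0050630° = -18.227″.

Δλ = -18.2″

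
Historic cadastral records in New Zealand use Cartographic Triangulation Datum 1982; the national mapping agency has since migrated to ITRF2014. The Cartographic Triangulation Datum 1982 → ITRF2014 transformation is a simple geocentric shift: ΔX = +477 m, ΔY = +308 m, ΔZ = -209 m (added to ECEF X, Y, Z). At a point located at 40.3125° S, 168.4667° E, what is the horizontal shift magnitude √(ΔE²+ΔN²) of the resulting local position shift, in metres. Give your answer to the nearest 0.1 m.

At φ = -40.3125°, λ = 168.4667°: sin φ = -0.646956, cos φ = 0.762527, sin λ = 0.199937, cos λ = -0.979809.
ΔE = −sin λ·ΔX + cos λ·ΔY = −(0.199937)·(477) + (-0.979809)·(308) = -397.15 m.
ΔN = −sin φ cos λ·ΔX − sin φ sin λ·ΔY + cos φ·ΔZ = −(-0.646956)(-0.979809)(477) − (-0.646956)(0.199937)(308) + (0.762527)(-209) = -421.90 m.
Horizontal magnitude = √(ΔE² + ΔN²) = √((-397.15)² + (-421.90)²) = 579.42 m.

579.4 m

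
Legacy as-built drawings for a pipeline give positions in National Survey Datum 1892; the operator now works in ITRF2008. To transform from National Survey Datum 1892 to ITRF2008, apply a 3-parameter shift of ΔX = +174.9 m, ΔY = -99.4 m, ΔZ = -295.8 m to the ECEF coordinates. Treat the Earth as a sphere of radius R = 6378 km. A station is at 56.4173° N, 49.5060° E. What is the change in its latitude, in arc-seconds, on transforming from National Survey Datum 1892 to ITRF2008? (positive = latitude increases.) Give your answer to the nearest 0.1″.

Δφ = -6.3″

sin φ = 0.833088, cos φ = 0.553140, sin λ = 0.760474, cos λ = 0.649368.
North component: ΔN = −sin φ cos λ·ΔX − sin φ sin λ·ΔY + cos φ·ΔZ = −(0.833088)(0.649368)(174.9) − (0.833088)(0.760474)(-99.4) + (0.553140)(-295.8) = -195.26 m.
1° of latitude spans πR/180 = 111317 m, so Δφ = -195.26 / 111317 × 3600 = -6.315″.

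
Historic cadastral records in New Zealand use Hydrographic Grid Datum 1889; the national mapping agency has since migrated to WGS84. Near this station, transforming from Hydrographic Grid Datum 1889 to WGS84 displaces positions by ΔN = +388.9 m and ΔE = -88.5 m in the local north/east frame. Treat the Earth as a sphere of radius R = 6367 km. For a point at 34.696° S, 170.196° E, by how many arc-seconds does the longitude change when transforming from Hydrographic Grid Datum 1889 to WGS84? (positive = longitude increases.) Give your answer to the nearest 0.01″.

Δλ = -3.49″

At latitude -34.696°, cos φ = 0.822184.
One radian of longitude at latitude φ spans R cos φ, so Δλ = ΔE / (R cos φ) = -88.5 / (6367000 × 0.822184) = -1.6906e-05 rad = -3.487″.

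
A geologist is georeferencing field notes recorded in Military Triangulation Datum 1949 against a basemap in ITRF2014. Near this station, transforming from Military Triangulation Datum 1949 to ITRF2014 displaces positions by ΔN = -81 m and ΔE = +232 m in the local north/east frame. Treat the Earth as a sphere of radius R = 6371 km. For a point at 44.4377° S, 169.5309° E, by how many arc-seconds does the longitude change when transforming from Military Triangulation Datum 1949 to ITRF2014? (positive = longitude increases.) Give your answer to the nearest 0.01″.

At latitude -44.4377°, cos φ = 0.714012.
One radian of longitude at latitude φ spans R cos φ, so Δλ = ΔE / (R cos φ) = 232.0 / (6371000 × 0.714012) = 5.1001e-05 rad = 10.520″.

Δλ = 10.52″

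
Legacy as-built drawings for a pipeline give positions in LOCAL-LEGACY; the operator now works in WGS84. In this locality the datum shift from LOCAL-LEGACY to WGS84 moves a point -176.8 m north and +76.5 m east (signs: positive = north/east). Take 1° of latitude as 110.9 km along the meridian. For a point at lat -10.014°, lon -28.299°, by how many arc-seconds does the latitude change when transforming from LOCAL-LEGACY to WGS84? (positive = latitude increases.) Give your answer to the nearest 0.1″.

Δφ = -5.7″

1° of latitude = 110.9 km, so Δφ = -176.8 / 110900 = -0.0015942° = -5.739″.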